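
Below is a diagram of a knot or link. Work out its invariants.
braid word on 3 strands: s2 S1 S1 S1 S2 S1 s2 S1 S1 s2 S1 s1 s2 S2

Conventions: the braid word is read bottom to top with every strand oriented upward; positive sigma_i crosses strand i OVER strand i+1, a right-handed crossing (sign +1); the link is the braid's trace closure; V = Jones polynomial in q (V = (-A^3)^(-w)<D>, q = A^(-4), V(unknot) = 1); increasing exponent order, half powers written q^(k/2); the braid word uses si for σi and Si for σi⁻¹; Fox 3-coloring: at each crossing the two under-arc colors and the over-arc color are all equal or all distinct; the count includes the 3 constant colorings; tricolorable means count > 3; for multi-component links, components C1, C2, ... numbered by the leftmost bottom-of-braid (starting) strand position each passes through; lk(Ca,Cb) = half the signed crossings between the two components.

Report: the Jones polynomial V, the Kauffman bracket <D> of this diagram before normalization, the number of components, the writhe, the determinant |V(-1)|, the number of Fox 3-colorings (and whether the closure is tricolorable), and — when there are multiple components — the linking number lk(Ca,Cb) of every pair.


V = -q^-6 + q^-5 - q^-4 + 2q^-3 - q^-2 + q^-1
<D> = A^-8 - A^-4 + 2 - A^4 + A^8 - A^12 (w = -4)
1 component over 14 crossings, w = -4
3 Fox colorings among 3^14, |V(-1)| = 7: not tricolorable
why: the word shrinks to σ2 σ1⁻¹ σ1⁻¹ σ1⁻¹ σ2⁻¹ σ1⁻¹ σ2 σ1⁻¹ σ1⁻¹ σ2 after cancelling


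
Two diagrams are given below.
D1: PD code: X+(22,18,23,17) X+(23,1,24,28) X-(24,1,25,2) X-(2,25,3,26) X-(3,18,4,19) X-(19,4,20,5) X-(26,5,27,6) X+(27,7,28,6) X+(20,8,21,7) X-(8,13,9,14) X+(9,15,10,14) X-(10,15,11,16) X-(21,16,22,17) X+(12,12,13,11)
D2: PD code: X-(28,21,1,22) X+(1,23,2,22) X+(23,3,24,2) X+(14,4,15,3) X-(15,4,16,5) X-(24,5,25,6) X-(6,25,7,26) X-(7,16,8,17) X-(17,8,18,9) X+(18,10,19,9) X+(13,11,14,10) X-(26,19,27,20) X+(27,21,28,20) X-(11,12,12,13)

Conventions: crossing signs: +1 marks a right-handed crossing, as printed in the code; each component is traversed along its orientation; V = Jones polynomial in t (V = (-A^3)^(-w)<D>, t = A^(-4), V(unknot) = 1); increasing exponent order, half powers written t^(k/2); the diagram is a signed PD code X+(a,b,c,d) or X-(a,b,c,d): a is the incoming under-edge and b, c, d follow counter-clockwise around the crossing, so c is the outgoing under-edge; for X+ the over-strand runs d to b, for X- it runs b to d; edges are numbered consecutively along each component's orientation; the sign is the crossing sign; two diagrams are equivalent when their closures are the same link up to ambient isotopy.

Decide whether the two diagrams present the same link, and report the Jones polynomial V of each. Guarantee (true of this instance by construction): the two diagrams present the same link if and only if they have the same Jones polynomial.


equivalent: yes
V(D1) = 1  (w -2, c 14, <D> = A^-6)
V(D2) = 1  (w -2, c 14, <D> = A^-6)
why: from 14 to 14 crossings by R-moves: one link, two diagrams


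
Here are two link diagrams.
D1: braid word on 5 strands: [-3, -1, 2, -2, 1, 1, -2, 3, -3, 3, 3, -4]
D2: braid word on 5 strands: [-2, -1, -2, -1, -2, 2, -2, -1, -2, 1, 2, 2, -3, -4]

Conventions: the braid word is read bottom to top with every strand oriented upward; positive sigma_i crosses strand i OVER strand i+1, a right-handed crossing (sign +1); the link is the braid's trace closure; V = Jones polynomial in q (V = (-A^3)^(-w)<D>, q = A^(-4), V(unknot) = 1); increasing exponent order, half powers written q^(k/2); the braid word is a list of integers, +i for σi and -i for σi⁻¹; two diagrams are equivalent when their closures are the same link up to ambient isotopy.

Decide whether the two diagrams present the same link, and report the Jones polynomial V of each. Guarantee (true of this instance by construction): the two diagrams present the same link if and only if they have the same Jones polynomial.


equivalent: no
V(D1) = 1  (w 0, c 12, <D> = 1)
V(D2) = -q^-4 + q^-3 + q^-1  (w -6, c 14, <D> = A^-14 + A^-6 - A^-2)
why: comparing 2 Jones polynomials yields 2 groups


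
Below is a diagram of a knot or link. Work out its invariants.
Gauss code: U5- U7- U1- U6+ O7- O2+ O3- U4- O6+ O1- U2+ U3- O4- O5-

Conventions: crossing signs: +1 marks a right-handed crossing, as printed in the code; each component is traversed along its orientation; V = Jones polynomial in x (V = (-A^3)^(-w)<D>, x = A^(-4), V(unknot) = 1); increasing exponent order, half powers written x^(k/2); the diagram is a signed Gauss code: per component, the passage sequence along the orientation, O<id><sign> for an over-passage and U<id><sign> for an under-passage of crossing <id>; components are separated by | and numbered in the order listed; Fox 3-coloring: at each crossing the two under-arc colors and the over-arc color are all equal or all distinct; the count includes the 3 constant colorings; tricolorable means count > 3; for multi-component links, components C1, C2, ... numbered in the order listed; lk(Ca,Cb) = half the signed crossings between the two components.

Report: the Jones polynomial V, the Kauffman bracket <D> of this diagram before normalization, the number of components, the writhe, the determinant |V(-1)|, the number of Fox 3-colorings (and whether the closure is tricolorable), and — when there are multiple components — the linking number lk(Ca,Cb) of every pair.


Jones polynomial: V(x) = 1
<D> = -A^-9; writhe -3
components 1, writhe -3 (7 crossings)
3-colorings: 3 of 3^7, det 1 — not tricolorable
note: w = -3 (over 7 crossings) is diagram-only; (-A^3)^(3) removes it from V


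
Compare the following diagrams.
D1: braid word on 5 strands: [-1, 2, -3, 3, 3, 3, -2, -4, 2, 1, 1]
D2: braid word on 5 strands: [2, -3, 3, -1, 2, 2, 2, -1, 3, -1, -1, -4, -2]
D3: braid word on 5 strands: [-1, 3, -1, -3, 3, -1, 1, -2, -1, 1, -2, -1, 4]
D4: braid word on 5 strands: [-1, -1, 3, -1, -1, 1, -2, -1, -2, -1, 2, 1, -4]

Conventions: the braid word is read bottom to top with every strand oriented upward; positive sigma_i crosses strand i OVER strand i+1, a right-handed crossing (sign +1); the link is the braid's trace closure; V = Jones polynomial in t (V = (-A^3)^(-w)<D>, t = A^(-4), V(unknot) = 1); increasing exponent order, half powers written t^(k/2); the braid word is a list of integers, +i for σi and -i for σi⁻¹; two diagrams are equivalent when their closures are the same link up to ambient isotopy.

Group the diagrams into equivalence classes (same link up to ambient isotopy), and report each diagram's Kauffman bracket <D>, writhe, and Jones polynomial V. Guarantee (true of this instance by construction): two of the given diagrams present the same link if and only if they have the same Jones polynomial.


grouping into links: {D1} | {D2} | {D3, D4}
V(D1) = -t^(1/2) - t^(5/2)  (w +3, c 11, <D> = A^-1 + A^7)
D2 (bracket -A^-13 + A^-9 - A^-5 + 3A^-1 - 2A^3 + 2A^7 - A^11 + A^15; 13 crossings at w = -1): V = -t^(-9/2) + t^(-7/2) - 2t^(-5/2) + 2t^(-3/2) - 3t^(-1/2) + t^(1/2) - t^(3/2) + t^(5/2)
V(D3) = t^(-13/2) - t^(-11/2) + t^(-9/2) - 2t^(-7/2) - t^(-3/2)  [13 crossings, <D> = A^-3 + 2A^5 - A^9 + A^13 - A^17, w = -3]
V(D4) = t^(-13/2) - t^(-11/2) + t^(-9/2) - 2t^(-7/2) - t^(-3/2)  (w -5, c 13, <D> = A^-9 + 2A^-1 - A^3 + A^7 - A^11)
why: 3 classes among 4 diagrams; unequal V(t) rules out equality


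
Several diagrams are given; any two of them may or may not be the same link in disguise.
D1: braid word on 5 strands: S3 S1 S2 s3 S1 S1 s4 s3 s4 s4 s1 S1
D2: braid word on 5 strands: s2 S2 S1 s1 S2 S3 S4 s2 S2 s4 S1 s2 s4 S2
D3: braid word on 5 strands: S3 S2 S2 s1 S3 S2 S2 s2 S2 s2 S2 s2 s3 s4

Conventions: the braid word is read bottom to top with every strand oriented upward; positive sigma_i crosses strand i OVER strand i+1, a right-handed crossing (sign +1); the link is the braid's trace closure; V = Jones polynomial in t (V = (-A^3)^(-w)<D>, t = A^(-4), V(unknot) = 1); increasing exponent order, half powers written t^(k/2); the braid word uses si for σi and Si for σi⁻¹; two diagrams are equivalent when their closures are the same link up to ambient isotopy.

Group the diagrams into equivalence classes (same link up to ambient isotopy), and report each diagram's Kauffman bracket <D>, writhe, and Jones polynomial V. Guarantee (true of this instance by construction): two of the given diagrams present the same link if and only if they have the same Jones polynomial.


equivalence classes: {D1} | {D2} | {D3}
D1 (bracket -A^-12 + A^-8 - A^-4 + 3 - A^4 + A^8 - A^12; 12 crossings at w = 0): V = -t^-3 + t^-2 - t^-1 + 3 - t + t^2 - t^3
D2 (bracket A^-6; 14 crossings at w = -2): V = 1
V(D3) = -t^-4 + t^-3 + t^-1  [14 crossings, <D> = A^-2 + A^6 - A^10, w = -2]
key observation: V(t) takes 3 values over 3 diagrams, fixing the grouping


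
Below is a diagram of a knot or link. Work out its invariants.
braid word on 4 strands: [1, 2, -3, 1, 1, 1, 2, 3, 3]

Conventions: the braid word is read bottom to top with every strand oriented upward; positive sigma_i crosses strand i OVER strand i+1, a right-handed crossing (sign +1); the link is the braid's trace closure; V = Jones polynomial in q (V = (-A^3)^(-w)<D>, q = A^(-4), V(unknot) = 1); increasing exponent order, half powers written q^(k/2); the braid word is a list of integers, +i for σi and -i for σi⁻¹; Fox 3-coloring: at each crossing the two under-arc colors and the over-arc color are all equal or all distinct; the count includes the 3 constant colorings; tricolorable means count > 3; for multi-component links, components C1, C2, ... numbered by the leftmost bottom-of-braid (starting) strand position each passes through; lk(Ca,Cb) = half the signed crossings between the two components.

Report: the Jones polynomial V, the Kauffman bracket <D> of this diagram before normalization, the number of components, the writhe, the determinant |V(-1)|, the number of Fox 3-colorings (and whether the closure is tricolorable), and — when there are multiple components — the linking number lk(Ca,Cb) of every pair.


V(q) = q^2 - q^3 + 2q^4 - 2q^5 + 3q^6 - 2q^7 + q^8 - q^9
bracket: A^-15 - A^-11 + 2A^-7 - 3A^-3 + 2A - 2A^5 + A^9 - A^13, w = +7
1 component, writhe +7, over 9 crossings
det 13, colorings 3 of 3^9 — not tricolorable
observation: the span of V is 7, forcing >= 7 crossings in any diagram


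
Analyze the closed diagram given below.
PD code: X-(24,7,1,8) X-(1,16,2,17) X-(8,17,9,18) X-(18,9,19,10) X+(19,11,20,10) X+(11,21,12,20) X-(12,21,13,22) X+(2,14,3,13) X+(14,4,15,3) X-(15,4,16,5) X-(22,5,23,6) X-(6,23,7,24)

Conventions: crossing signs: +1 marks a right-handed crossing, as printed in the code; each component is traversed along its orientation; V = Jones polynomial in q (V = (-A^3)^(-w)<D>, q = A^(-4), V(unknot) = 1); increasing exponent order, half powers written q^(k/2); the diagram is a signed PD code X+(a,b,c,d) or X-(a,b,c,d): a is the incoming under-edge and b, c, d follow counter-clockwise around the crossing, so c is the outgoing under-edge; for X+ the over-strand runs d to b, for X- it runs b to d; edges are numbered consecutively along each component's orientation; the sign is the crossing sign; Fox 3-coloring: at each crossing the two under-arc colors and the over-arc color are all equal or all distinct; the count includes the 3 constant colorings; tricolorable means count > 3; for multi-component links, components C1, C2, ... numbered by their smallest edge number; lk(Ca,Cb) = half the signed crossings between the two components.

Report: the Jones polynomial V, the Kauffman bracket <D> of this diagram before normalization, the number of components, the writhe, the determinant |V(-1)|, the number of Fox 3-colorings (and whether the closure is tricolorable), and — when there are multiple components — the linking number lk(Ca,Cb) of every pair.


V(q) = -q^-4 + q^-3 + q^-1
bracket: A^-8 + 1 - A^4, w = -4
1 component, writhe -4, over 12 crossings
det 3, colorings 9 of 3^12 — tricolorable
observation: |V(-1)| = 3: so tricolorable, since 3 divides 3


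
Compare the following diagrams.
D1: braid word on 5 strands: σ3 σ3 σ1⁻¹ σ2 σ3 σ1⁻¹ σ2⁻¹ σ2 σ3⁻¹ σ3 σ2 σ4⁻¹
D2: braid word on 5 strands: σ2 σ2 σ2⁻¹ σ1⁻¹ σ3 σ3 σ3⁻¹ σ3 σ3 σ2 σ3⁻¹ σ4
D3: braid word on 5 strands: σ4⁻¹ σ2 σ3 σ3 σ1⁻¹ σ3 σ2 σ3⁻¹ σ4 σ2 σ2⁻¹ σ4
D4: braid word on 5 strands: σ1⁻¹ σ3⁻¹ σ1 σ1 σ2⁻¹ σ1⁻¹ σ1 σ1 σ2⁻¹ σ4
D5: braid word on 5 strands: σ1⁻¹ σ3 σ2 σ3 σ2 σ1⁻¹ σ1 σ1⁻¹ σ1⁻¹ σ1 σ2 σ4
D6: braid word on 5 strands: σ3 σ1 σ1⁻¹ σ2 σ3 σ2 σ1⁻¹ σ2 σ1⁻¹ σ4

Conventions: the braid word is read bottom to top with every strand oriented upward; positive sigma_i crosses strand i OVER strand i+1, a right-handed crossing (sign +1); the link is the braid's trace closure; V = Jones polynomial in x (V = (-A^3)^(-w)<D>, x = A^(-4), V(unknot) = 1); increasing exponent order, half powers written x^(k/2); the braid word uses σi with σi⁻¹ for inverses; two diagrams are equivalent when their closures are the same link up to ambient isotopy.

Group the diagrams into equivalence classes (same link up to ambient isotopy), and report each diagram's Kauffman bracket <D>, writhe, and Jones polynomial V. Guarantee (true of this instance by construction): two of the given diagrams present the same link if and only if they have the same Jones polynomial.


grouping into links: {D1, D5, D6} | {D2, D3} | {D4}
V(D1) = x^-1 - 1 + 2x - 2x^2 + 2x^3 - 2x^4 + x^5  (w +2, c 12, <D> = A^-14 - 2A^-10 + 2A^-6 - 2A^-2 + 2A^2 - A^6 + A^10)
D2 (bracket -A^-12 + A^-8 - A^-4 + 2 - A^4 + A^8; 12 crossings at w = +4): V = x - x^2 + 2x^3 - x^4 + x^5 - x^6
D3 (bracket -A^-12 + A^-8 - A^-4 + 2 - A^4 + A^8; 12 crossings at w = +4): V = x - x^2 + 2x^3 - x^4 + x^5 - x^6
V(D4) = x^-2 - x^-1 + 1 - x + x^2  (w 0, c 10, <D> = A^-8 - A^-4 + 1 - A^4 + A^8)
D5 (bracket A^-8 - 2A^-4 + 2 - 2A^4 + 2A^8 - A^12 + A^16; 12 crossings at w = +4): V = x^-1 - 1 + 2x - 2x^2 + 2x^3 - 2x^4 + x^5
V(D6) = x^-1 - 1 + 2x - 2x^2 + 2x^3 - 2x^4 + x^5  [10 crossings, <D> = A^-8 - 2A^-4 + 2 - 2A^4 + 2A^8 - A^12 + A^16, w = +4]
why: 3 values of V(x) split the 6 diagrams


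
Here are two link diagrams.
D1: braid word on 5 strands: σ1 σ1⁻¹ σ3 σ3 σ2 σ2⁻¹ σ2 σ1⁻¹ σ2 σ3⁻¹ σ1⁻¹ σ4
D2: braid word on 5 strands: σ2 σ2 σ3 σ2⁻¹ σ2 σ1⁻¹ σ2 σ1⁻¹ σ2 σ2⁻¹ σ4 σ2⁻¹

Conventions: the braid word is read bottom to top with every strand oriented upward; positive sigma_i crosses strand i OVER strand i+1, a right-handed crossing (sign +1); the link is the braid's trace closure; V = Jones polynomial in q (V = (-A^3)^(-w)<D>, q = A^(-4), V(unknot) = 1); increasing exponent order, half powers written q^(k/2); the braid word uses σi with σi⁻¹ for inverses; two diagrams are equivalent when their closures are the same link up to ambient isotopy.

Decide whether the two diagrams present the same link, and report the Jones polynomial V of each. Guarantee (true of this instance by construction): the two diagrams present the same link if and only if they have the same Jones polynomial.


equivalent: yes
D1 (bracket A^-2 - A^2 + A^6 - A^10 + A^14; 12 crossings at w = +2): V = q^-2 - q^-1 + 1 - q + q^2
V(D2) = q^-2 - q^-1 + 1 - q + q^2  [12 crossings, <D> = A^-2 - A^2 + A^6 - A^10 + A^14, w = +2]
observation: all 2 diagrams share one V(q), hence one class


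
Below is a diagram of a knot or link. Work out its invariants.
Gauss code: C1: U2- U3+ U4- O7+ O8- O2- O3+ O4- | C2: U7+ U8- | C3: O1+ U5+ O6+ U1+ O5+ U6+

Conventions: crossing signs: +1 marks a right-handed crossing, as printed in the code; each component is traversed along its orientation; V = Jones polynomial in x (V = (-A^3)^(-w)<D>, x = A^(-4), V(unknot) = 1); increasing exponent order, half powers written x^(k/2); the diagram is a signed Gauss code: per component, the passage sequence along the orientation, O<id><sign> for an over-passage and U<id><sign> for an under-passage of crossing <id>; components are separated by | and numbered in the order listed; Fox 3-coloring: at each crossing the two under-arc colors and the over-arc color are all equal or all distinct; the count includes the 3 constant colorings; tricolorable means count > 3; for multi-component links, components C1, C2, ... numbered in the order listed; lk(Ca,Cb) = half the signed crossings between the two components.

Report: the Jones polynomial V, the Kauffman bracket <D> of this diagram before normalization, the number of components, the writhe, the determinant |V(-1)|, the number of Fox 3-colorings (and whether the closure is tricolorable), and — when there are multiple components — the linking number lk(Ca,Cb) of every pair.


V(x) = 1 + 2x + 2x^2 + x^3 - x^4 - x^5
bracket: -A^-14 - A^-10 + A^-6 + 2A^-2 + 2A^2 + A^6, w = +2
3 components, writhe +2, over 8 crossings
lk(C1,C2) = 0
linking number lk(C1,C3) = 0
lk(C2,C3): 0
det 0, colorings 81 of 3^8 — tricolorable
observation: |V(-1)| = 0: so tricolorable, since 3 divides 0


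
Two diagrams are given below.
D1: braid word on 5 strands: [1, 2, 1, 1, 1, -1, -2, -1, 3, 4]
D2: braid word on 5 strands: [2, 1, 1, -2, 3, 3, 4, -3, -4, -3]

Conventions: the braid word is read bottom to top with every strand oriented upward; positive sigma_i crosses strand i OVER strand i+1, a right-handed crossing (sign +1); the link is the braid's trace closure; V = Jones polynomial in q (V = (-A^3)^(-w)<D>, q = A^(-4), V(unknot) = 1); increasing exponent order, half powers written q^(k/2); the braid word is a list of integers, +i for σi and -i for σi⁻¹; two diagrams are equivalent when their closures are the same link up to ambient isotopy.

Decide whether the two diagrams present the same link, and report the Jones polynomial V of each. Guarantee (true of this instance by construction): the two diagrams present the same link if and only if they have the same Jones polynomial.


equivalent: yes
V(D1) = 1 + q + q^2 + q^3  (w +4, c 10, <D> = 1 + A^4 + A^8 + A^12)
D2 (bracket A^-6 + A^-2 + A^2 + A^6; 10 crossings at w = +2): V = 1 + q + q^2 + q^3
why: all 2 diagrams share one V(q), hence one class


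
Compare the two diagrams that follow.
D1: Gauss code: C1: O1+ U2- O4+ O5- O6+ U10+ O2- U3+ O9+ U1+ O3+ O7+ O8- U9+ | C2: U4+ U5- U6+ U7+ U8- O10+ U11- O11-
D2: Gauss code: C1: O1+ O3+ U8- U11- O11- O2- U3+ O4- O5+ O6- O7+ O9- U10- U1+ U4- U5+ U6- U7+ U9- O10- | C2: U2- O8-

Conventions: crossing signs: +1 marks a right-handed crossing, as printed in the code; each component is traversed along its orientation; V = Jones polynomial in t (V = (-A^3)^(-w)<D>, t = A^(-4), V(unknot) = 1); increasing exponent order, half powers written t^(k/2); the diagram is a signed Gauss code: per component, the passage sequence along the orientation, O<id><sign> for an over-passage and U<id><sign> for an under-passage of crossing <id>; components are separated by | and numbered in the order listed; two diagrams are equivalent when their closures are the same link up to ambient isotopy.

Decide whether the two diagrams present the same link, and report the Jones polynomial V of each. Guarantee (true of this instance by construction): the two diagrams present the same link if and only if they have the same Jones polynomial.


same link: no
V(D1) = -t^(3/2) - 2t^(7/2) + t^(9/2) - t^(11/2) + t^(13/2)  [11 crossings, <D> = -A^-17 + A^-13 - A^-9 + 2A^-5 + A^3, w = +3]
D2 (bracket A^-7 + A; 11 crossings at w = -3): V = -t^(-5/2) - t^(-1/2)
note: comparing 2 Jones polynomials yields 2 groups


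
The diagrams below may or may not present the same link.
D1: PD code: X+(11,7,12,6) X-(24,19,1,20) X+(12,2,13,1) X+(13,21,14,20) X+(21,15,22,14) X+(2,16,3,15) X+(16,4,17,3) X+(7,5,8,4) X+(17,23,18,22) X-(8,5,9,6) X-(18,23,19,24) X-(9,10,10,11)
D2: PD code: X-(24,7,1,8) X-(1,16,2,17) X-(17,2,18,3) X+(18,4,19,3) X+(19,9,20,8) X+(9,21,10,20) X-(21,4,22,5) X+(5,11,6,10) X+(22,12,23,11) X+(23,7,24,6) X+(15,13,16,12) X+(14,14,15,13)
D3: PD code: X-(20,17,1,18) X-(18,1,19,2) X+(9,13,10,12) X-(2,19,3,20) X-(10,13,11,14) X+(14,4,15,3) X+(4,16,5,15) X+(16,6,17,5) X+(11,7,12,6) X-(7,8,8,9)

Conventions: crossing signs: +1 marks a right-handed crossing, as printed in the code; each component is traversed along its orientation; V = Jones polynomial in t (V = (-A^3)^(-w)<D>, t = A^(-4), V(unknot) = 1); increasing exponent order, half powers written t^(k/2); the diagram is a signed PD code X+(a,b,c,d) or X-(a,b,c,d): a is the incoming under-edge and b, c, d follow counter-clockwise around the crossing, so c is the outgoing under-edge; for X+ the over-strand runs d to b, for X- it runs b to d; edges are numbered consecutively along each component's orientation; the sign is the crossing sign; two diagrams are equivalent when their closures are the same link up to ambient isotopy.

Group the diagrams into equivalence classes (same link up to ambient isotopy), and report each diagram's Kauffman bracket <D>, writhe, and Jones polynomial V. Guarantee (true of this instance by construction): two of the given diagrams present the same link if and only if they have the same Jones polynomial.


equivalence classes: {D1} | {D2} | {D3}
D1 (bracket -A^-12 + A^-8 - A^-4 + 2 - A^4 + A^8; 12 crossings at w = +4): V = t - t^2 + 2t^3 - t^4 + t^5 - t^6
V(D2) = t + t^3 - t^4  (w +4, c 12, <D> = -A^-4 + 1 + A^8)
V(D3) = -t^-3 + t^-2 - t^-1 + 3 - t + t^2 - t^3  [10 crossings, <D> = -A^-12 + A^-8 - A^-4 + 3 - A^4 + A^8 - A^12, w = 0]
key observation: 3 values of V(t) split the 3 diagrams


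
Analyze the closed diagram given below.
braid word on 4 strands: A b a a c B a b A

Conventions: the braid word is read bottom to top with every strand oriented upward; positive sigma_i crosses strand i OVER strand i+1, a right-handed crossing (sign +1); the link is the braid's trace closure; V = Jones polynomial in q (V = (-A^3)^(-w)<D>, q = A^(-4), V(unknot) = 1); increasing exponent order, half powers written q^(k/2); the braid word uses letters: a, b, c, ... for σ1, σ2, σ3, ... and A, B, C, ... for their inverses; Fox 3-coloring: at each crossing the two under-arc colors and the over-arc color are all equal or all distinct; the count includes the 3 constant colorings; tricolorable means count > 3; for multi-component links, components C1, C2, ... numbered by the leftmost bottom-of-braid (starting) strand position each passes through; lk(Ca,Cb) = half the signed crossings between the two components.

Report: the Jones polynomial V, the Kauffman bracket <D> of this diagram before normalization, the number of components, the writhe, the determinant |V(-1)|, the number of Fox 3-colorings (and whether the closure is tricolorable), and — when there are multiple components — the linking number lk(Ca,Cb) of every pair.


Jones polynomial: V(q) = -q^-1 + 2 - q + 2q^2 - q^3 + q^4 - q^5
<D> = A^-11 - A^-7 + A^-3 - 2A + A^5 - 2A^9 + A^13; writhe +3
components 1, writhe +3 (9 crossings)
3-colorings: 9 of 3^9, det 9 — tricolorable
note: w = +3 shifts under R1 moves; the (-A^3)^(-3) factor cancels that in V


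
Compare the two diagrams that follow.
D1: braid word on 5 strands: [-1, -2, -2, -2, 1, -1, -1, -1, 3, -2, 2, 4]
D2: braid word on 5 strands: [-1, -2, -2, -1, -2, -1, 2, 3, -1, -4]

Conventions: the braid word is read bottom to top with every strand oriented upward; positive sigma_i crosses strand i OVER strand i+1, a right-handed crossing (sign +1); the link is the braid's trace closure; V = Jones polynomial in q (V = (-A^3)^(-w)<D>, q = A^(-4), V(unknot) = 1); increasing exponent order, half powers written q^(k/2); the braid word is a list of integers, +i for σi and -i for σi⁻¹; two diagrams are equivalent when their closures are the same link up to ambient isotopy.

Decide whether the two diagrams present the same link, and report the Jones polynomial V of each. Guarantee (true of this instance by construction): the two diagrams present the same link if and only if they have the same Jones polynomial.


same link: yes
V(D1) = q^-8 - 2q^-7 + q^-6 - 2q^-5 + 2q^-4 + q^-2  [12 crossings, <D> = A^-4 + 2A^4 - 2A^8 + A^12 - 2A^16 + A^20, w = -4]
V(D2) = q^-8 - 2q^-7 + q^-6 - 2q^-5 + 2q^-4 + q^-2  [10 crossings, <D> = A^-10 + 2A^-2 - 2A^2 + A^6 - 2A^10 + A^14, w = -6]
insight: D2 (10 crossings) and D1 (12) are Markov-related braid presentations


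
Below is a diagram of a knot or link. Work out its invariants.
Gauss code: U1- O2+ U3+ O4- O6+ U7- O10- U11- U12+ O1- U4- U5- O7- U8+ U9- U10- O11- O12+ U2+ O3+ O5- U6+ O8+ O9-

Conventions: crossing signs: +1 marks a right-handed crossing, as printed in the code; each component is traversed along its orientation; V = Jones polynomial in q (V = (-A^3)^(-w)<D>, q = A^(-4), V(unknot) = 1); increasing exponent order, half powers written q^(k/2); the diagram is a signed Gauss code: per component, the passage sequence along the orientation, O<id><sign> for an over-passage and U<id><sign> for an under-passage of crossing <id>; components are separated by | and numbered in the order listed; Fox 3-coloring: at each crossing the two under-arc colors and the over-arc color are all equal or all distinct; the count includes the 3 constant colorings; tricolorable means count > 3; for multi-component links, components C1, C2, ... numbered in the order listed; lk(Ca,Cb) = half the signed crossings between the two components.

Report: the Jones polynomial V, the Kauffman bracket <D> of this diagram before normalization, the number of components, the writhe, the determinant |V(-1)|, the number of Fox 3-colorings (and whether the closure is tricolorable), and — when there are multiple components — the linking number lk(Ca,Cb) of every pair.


Jones polynomial: V(q) = -q^-5 + q^-4 - q^-3 + 2q^-2 - q^-1 + 2 - q
<D> = -A^-10 + 2A^-6 - A^-2 + 2A^2 - A^6 + A^10 - A^14; writhe -2
components 1, writhe -2 (12 crossings)
3-colorings: 9 of 3^12, det 9 — tricolorable
note: det 9 = |V(-1)|; divisible by 3, so tricolorable


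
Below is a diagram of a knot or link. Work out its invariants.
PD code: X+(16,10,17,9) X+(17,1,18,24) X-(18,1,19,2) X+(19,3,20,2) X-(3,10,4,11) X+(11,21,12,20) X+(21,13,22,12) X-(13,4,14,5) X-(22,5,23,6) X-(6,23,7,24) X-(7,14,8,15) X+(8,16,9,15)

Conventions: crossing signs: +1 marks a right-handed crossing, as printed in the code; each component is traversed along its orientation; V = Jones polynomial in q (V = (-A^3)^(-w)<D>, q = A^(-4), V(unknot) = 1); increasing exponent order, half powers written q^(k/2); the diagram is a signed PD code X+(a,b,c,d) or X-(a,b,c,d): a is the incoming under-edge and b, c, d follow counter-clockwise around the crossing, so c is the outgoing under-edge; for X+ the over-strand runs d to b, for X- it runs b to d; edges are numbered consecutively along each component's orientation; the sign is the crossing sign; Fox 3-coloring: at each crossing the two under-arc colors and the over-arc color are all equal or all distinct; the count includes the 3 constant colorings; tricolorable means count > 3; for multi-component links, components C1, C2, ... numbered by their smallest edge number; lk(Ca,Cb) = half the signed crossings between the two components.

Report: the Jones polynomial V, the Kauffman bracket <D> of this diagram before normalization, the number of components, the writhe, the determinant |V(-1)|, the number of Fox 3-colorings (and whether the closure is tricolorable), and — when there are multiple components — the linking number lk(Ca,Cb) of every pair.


Jones polynomial: V(q) = -q^-3 + q^-2 - q^-1 + 3 - q + q^2 - q^3
<D> = -A^-12 + A^-8 - A^-4 + 3 - A^4 + A^8 - A^12; writhe 0
components 1, writhe 0 (12 crossings)
3-colorings: 27 of 3^12, det 9 — tricolorable
note: w = 0 (over 12 crossings) is diagram-only; (-A^3)^(0) removes it from V


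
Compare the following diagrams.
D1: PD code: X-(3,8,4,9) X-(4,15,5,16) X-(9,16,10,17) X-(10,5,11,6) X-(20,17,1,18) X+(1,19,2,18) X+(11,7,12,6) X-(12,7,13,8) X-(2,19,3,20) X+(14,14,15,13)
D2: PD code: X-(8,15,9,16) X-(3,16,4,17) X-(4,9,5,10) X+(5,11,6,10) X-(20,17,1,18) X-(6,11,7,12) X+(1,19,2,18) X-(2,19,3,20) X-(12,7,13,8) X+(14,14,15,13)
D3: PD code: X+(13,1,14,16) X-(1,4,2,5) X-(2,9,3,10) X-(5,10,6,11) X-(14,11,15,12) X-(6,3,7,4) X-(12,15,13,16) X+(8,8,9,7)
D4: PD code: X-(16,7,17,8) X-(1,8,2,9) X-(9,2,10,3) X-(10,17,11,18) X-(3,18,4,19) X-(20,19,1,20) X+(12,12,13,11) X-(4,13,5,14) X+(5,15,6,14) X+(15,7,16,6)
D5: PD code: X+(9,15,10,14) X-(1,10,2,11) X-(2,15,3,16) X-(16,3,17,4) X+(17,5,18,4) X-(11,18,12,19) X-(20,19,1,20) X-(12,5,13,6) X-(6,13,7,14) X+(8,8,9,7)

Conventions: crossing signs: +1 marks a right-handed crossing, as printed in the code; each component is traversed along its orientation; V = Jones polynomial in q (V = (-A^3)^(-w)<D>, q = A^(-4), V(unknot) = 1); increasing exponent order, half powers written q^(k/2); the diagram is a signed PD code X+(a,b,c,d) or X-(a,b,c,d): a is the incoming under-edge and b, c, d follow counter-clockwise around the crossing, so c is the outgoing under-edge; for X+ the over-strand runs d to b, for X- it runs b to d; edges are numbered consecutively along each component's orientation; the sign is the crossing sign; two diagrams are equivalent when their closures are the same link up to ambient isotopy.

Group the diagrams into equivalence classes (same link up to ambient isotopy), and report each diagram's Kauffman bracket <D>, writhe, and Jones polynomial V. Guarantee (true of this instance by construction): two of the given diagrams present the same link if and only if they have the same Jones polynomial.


grouping into links: {D1, D2, D3, D4, D5}
V(D1) = -q^-4 + q^-3 + q^-1  (w -4, c 10, <D> = A^-8 + 1 - A^4)
V(D2) = -q^-4 + q^-3 + q^-1  (w -4, c 10, <D> = A^-8 + 1 - A^4)
V(D3) = -q^-4 + q^-3 + q^-1  (w -4, c 8, <D> = A^-8 + 1 - A^4)
V(D4) = -q^-4 + q^-3 + q^-1  [10 crossings, <D> = A^-8 + 1 - A^4, w = -4]
V(D5) = -q^-4 + q^-3 + q^-1  (w -4, c 10, <D> = A^-8 + 1 - A^4)
why: one V(q) for all 5 diagrams — one class (guaranteed)


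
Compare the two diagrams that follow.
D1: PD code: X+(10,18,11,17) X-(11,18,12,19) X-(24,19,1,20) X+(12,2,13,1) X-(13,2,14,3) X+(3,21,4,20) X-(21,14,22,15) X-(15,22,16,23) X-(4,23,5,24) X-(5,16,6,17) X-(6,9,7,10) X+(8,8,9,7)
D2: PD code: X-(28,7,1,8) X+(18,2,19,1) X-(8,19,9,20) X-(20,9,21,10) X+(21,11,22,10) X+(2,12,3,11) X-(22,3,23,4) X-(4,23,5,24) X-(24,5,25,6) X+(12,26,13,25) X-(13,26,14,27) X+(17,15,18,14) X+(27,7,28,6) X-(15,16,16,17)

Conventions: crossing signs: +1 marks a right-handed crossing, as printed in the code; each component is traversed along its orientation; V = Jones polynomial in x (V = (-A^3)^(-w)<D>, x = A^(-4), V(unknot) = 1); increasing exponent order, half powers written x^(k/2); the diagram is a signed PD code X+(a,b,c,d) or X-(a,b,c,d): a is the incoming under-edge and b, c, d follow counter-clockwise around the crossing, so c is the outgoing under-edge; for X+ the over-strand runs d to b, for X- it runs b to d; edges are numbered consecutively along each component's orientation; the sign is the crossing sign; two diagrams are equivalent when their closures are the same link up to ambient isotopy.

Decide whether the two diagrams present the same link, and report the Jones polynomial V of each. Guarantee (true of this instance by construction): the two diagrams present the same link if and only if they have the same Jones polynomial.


equivalent: no
V(D1) = -x^-4 + x^-3 + x^-1  (w -4, c 12, <D> = A^-8 + 1 - A^4)
V(D2) = x^-5 - 2x^-4 + 2x^-3 - 2x^-2 + 2x^-1 - 1 + x  [14 crossings, <D> = A^-10 - A^-6 + 2A^-2 - 2A^2 + 2A^6 - 2A^10 + A^14, w = -2]
key observation: 2 classes among 2 diagrams; unequal V(x) rules out equality


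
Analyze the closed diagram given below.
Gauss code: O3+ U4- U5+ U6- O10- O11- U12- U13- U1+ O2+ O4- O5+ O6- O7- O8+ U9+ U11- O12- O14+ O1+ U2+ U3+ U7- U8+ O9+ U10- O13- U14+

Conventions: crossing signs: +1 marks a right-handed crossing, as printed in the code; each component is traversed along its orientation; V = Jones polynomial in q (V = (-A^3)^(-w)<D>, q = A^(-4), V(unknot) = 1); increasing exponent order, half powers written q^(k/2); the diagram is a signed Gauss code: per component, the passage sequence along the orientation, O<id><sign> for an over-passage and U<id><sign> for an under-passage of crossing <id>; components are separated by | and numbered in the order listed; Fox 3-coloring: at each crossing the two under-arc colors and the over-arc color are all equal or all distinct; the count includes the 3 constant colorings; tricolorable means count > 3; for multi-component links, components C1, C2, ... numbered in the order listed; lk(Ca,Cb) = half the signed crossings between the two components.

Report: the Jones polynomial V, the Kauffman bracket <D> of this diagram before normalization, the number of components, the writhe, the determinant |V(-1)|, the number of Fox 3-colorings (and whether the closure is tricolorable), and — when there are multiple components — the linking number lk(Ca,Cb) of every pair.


V(q) = -q^-3 + q^-2 - q^-1 + 3 - q + q^2 - q^3
bracket: -A^-12 + A^-8 - A^-4 + 3 - A^4 + A^8 - A^12, w = 0
1 component, writhe 0, over 14 crossings
det 9, colorings 27 of 3^14 — tricolorable
observation: the span of V is 6, forcing >= 6 crossings in any diagram


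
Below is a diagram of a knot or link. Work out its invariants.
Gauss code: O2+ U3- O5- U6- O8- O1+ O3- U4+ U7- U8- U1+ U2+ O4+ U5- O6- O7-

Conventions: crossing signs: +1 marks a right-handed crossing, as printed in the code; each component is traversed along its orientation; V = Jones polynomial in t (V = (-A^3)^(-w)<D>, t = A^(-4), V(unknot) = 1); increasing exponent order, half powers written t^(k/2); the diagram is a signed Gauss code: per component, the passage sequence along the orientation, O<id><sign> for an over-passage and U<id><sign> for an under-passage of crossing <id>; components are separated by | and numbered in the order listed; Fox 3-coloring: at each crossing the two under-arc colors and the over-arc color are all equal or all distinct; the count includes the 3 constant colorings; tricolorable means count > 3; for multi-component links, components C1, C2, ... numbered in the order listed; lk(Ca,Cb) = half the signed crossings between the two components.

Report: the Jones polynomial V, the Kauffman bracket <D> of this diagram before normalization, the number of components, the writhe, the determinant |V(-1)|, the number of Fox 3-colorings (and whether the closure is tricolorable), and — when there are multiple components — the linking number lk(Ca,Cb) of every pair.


Jones polynomial: V(t) = -t^-4 + t^-3 + t^-1
<D> = A^-2 + A^6 - A^10; writhe -2
components 1, writhe -2 (8 crossings)
3-colorings: 9 of 3^8, det 3 — tricolorable
note: w = -2 shifts under R1 moves; the (-A^3)^(2) factor cancels that in V


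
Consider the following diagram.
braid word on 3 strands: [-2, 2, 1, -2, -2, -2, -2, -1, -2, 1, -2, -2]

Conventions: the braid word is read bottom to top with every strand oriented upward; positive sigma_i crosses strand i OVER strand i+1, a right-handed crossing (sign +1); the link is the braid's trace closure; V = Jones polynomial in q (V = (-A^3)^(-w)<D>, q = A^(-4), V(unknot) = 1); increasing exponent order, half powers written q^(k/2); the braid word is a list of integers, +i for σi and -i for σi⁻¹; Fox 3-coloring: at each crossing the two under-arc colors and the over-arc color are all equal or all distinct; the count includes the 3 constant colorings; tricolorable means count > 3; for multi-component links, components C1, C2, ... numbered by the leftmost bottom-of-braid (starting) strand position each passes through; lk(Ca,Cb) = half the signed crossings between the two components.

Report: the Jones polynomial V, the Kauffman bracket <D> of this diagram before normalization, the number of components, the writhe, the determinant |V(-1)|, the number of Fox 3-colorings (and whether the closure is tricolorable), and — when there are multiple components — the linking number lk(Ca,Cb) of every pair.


V = q^-8 - 2q^-7 + q^-6 - 2q^-5 + 2q^-4 + q^-2
<D> = A^-10 + 2A^-2 - 2A^2 + A^6 - 2A^10 + A^14 (w = -6)
1 component over 12 crossings, w = -6
27 Fox colorings among 3^12, |V(-1)| = 9: tricolorable
why: the span of V is 6, forcing >= 6 crossings in any diagram


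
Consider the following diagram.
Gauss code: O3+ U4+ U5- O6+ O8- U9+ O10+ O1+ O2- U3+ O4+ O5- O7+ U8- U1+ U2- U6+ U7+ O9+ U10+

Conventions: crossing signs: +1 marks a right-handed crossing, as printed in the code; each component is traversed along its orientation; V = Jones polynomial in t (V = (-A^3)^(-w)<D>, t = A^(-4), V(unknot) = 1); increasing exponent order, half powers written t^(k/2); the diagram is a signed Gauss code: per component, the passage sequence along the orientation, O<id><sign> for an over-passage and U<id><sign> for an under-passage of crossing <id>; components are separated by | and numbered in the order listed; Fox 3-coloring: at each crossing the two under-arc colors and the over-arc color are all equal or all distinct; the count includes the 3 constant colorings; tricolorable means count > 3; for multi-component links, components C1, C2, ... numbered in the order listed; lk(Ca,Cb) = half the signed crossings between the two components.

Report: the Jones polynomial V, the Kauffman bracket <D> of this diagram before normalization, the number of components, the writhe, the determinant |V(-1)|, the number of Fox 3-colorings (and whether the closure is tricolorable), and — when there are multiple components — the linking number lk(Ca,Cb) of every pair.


V = t + t^3 - t^4
<D> = -A^-4 + 1 + A^8 (w = +4)
1 component over 10 crossings, w = +4
9 Fox colorings among 3^10, |V(-1)| = 3: tricolorable
why: V spans 3 powers of t: at least 3 crossings in any diagram


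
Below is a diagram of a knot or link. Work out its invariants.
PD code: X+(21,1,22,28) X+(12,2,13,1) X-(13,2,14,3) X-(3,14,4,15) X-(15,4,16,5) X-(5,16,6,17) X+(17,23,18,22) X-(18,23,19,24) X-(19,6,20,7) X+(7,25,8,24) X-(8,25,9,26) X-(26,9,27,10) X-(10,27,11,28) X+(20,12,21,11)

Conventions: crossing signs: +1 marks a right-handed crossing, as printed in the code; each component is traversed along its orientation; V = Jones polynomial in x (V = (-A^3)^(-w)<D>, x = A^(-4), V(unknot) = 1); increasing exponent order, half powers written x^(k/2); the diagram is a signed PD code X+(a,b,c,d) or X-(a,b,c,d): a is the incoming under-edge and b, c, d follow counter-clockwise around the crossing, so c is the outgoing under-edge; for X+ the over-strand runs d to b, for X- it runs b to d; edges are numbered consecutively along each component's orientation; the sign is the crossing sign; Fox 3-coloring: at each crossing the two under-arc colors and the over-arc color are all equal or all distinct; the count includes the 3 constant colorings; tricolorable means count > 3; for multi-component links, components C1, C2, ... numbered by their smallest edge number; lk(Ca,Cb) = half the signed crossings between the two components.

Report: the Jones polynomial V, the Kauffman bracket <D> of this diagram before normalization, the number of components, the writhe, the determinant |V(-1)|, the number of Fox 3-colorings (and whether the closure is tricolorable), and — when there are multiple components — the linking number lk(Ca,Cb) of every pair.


V(x) = -x^-7 + x^-6 - x^-5 + x^-4 + x^-2
bracket: A^-4 + A^4 - A^8 + A^12 - A^16, w = -4
1 component, writhe -4, over 14 crossings
det 5, colorings 3 of 3^14 — not tricolorable
observation: det 5 = |V(-1)|; not divisible by 3, so not tricolorable


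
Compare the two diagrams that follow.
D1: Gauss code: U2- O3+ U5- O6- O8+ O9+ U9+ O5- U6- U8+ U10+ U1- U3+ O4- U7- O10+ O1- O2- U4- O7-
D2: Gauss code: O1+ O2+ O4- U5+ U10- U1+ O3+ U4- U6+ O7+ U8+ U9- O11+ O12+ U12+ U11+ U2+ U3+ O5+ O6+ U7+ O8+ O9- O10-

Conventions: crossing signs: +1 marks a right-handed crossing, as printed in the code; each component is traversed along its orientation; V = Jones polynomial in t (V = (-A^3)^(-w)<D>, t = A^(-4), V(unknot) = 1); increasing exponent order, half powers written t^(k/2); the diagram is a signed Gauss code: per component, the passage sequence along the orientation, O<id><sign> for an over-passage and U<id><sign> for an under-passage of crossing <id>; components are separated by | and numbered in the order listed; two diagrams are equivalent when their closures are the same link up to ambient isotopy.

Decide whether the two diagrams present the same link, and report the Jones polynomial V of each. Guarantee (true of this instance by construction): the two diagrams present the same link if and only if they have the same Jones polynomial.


equivalent: no
V(D1) = -t^-4 + t^-3 + t^-1  (w -2, c 10, <D> = A^-2 + A^6 - A^10)
V(D2) = t - t^2 + 2t^3 - t^4 + t^5 - t^6  (w +6, c 12, <D> = -A^-6 + A^-2 - A^2 + 2A^6 - A^10 + A^14)
why: 2 values of V(t) split the 2 diagrams
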